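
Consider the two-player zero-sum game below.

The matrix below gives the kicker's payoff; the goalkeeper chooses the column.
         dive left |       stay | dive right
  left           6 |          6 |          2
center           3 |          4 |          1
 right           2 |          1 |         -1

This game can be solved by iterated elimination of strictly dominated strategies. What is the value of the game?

Column dive left is strictly dominated by dive right for the goalkeeper (2<6, 1<3, -1<2); eliminate dive left.
Row center is strictly dominated by row left (6>4, 2>1); eliminate center.
Row right is strictly dominated by row left (6>1, 2>-1); eliminate right.
Column stay is strictly dominated by dive right for the goalkeeper (2<6); eliminate stay.
Only (left, dive right) remains, with payoff 2.

2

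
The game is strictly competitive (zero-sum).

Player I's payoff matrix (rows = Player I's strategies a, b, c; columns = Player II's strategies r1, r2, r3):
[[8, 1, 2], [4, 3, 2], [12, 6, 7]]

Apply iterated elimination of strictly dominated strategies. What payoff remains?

6

Row b is strictly dominated by row c (12>4, 6>3, 7>2); eliminate b.
Column r3 is strictly dominated by r2 for Player II (1<2, 6<7); eliminate r3.
Column r1 is strictly dominated by r2 for Player II (1<8, 6<12); eliminate r1.
Row a is strictly dominated by row c (6>1); eliminate a.
Only (c, r2) remains, with payoff 6.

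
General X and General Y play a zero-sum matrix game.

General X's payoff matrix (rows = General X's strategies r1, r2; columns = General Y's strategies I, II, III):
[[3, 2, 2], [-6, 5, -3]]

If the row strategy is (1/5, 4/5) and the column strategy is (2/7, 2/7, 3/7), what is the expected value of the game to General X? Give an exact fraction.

Against (2/7, 2/7, 3/7), each row's expected payoff is r1: 16/7; r2: -11/7.
Taking the (1/5, 4/5)-weighted average: (1/5)·(16/7) + (4/5)·(-11/7) = -4/5.

-4/5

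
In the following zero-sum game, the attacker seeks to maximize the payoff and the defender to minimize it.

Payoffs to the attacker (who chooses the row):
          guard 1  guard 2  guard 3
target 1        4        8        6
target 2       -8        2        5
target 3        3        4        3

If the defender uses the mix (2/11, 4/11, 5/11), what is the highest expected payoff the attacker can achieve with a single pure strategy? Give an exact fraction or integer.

target 1: (4)·(2/11) + (8)·(4/11) + (6)·(5/11) = 70/11.
target 2: (-8)·(2/11) + (2)·(4/11) + (5)·(5/11) = 17/11.
target 3: (3)·(2/11) + (4)·(4/11) + (3)·(5/11) = 37/11.
The best pure response is target 1 with expected payoff 70/11.

70/11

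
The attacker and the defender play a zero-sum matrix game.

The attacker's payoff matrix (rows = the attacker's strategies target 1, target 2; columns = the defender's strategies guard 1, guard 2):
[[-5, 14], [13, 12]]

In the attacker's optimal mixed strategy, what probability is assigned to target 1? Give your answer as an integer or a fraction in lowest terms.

Row minima are -5 and 12, so the attacker's maximin is 12; column maxima are 13 and 14, so the defender's minimax is 13. These differ, so the equilibrium is in mixed strategies.
Let the attacker play target 1 with probability p. The defender is indifferent when −5p + 13(1−p) = 14p + 12(1−p), giving p = 1/20.

1/20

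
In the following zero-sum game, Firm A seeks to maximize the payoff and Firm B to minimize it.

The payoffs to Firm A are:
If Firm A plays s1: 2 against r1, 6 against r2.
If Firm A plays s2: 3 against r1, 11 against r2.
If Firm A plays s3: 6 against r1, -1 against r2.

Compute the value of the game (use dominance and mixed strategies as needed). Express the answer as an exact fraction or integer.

Row s1 is strictly dominated by row s2, so Firm A never plays it.
The remaining 2×2 game on (s2, s3) × (r1, r2) has no saddle point. Let Firm A play s2 with probability p; indifference gives 3p + 6(1−p) = 11p − (1−p), so p = 7/15.
Similarly Firm B's optimal q on r1 is 4/5, and the value is 3·(4/5) + (11)·(1/5) = 23/5.

23/5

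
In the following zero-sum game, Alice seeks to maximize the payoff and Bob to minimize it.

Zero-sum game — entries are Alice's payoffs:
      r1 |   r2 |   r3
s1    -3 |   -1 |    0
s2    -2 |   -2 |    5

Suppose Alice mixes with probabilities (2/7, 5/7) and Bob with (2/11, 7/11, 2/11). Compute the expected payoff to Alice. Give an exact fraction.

-6/7

Against (2/11, 7/11, 2/11), each row's expected payoff is s1: -13/11; s2: -8/11.
Taking the (2/7, 5/7)-weighted average: (2/7)·(-13/11) + (5/7)·(-8/11) = -6/7.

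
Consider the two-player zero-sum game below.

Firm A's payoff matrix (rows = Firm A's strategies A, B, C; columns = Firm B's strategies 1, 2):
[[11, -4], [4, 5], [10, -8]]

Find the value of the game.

71/16

Row C is strictly dominated by row A, so Firm A never plays it.
The remaining 2×2 game on (A, B) × (1, 2) has no saddle point. Let Firm A play A with probability p; indifference gives 11p + 4(1−p) = −4p + 5(1−p), so p = 1/16.
Similarly Firm B's optimal q on 1 is 9/16, and the value is 11·(9/16) + (-4)·(7/16) = 71/16.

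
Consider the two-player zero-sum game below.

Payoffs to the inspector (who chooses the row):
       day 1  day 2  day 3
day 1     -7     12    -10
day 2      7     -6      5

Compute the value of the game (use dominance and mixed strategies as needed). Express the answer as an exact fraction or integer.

Column day 1 is strictly dominated by day 3 for the inspectee (it gives the inspector more in every row).
The remaining 2×2 game on (day 1, day 2) × (day 2, day 3) has no saddle point. Let the inspector play day 1 with probability p; indifference gives 12p − 6(1−p) = −10p + 5(1−p), so p = 1/3.
Similarly the inspectee's optimal q on day 2 is 5/11, and the value is 12·(5/11) + (-10)·(6/11) = 0.

0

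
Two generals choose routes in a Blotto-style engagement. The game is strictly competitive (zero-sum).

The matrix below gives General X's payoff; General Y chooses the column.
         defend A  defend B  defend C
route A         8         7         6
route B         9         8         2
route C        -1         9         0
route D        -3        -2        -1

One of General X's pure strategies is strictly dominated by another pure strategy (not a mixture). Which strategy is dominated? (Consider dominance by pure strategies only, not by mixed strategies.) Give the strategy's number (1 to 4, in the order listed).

Compare route D with route A: 8 > -3, 7 > -2, 6 > -1.
So route A strictly dominates route D for General X; route D is strictly dominated.

4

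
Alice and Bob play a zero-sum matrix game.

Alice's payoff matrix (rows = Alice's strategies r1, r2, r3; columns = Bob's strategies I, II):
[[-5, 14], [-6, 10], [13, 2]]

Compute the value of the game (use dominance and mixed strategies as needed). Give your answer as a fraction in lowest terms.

Row r2 is strictly dominated by row r1, so Alice never plays it.
The remaining 2×2 game on (r1, r3) × (I, II) has no saddle point. Let Alice play r1 with probability p; indifference gives −5p + 13(1−p) = 14p + 2(1−p), so p = 11/30.
Similarly Bob's optimal q on I is 2/5, and the value is -5·(2/5) + (14)·(3/5) = 32/5.

32/5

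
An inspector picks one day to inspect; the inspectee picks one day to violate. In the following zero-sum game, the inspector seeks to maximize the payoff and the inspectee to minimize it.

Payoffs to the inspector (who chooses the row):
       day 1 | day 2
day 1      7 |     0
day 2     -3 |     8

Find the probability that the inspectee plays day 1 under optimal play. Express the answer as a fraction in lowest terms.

4/9

Row minima are 0 and -3, so the inspector's maximin is 0; column maxima are 7 and 8, so the inspectee's minimax is 7. These differ, so the equilibrium is in mixed strategies.
Let the inspectee play day 1 with probability q. The inspector is indifferent when 7q = −3q + 8(1−q), giving q = 4/9.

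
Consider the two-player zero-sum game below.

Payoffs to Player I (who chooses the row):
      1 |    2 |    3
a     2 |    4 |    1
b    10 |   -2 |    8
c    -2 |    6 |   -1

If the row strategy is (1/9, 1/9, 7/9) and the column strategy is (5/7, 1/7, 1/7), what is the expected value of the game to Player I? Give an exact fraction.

Against (5/7, 1/7, 1/7), each row's expected payoff is a: 15/7; b: 8; c: -5/7.
Taking the (1/9, 1/9, 7/9)-weighted average: (1/9)·(15/7) + (1/9)·(8) + (7/9)·(-5/7) = 4/7.

4/7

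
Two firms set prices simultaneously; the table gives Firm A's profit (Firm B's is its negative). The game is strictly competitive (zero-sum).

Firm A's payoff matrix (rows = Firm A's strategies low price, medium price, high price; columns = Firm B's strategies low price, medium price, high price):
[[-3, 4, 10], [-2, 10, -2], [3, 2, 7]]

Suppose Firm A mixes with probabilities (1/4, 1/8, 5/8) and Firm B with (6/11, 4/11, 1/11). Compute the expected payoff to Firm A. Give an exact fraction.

207/88

Against (6/11, 4/11, 1/11), each row's expected payoff is low price: 8/11; medium price: 26/11; high price: 3.
Taking the (1/4, 1/8, 5/8)-weighted average: (1/4)·(8/11) + (1/8)·(26/11) + (5/8)·(3) = 207/88.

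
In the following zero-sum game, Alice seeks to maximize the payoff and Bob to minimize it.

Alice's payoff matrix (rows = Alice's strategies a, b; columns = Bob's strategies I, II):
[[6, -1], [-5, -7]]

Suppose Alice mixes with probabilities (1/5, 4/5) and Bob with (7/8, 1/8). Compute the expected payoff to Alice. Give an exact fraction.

Against (7/8, 1/8), each row's expected payoff is a: 41/8; b: -21/4.
Taking the (1/5, 4/5)-weighted average: (1/5)·(41/8) + (4/5)·(-21/4) = -127/40.

-127/40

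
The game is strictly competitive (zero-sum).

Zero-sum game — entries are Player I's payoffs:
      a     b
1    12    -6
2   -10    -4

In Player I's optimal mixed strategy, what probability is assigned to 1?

Row minima are -6 and -10, so Player I's maximin is -6; column maxima are 12 and -4, so Player II's minimax is -4. These differ, so the equilibrium is in mixed strategies.
Let Player I play 1 with probability p. Player II is indifferent when 12p − 10(1−p) = −6p − 4(1−p), giving p = 1/4.

1/4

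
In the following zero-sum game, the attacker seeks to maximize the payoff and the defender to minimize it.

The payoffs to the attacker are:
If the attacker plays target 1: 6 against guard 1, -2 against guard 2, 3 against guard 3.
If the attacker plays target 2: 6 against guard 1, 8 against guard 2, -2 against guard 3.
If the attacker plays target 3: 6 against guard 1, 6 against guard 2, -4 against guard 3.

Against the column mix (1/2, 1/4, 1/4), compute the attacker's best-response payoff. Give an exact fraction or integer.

9/2

target 1: (6)·(1/2) + (-2)·(1/4) + (3)·(1/4) = 13/4.
target 2: (6)·(1/2) + (8)·(1/4) + (-2)·(1/4) = 9/2.
target 3: (6)·(1/2) + (6)·(1/4) + (-4)·(1/4) = 7/2.
The best pure response is target 2 with expected payoff 9/2.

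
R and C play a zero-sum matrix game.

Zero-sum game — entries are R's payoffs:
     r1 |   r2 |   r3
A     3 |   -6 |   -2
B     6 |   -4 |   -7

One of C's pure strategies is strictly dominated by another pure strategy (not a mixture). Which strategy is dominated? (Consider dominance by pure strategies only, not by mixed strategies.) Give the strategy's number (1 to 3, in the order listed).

1

C prefers columns that give R less. Compare r1 with r2: -6 < 3, -4 < 6.
So r2 strictly dominates r1 for C; r1 is strictly dominated.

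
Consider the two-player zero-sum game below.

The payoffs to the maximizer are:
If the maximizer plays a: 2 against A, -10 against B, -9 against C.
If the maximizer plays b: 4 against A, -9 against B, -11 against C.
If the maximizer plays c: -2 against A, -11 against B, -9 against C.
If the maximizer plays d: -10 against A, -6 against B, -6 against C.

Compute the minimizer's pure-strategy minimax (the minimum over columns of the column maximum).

-6

The worst case (largest entry) in each column is A: 4, B: -6, C: -6.
The best (smallest) of these is -6.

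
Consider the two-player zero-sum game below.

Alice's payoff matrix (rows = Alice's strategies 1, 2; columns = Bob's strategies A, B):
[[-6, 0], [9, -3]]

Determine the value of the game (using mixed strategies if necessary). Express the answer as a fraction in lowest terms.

Row minima are -6 and -3, so Alice's maximin is -3; column maxima are 9 and 0, so Bob's minimax is 0. These differ, so the equilibrium is in mixed strategies.
Let Alice play 1 with probability p. Bob is indifferent when −6p + 9(1−p) = −3(1−p), giving p = 2/3.
Let Bob play A with probability q. Alice is indifferent when −6q = 9q − 3(1−q), giving q = 1/6.
The value is -6·(1/6) + (0)·(5/6) = -1.

-1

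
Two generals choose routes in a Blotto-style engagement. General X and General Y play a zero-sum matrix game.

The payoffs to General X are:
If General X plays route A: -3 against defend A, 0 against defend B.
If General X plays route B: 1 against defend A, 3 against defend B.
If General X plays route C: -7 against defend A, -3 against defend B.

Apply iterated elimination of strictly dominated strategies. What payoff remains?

1

Row route C is strictly dominated by row route A (-3>-7, 0>-3); eliminate route C.
Row route A is strictly dominated by row route B (1>-3, 3>0); eliminate route A.
Column defend B is strictly dominated by defend A for General Y (1<3); eliminate defend B.
Only (route B, defend A) remains, with payoff 1.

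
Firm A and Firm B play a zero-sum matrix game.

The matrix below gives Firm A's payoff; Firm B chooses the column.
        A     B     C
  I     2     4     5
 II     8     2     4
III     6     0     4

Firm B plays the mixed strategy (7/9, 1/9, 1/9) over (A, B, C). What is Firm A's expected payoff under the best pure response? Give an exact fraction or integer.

62/9

I: (2)·(7/9) + (4)·(1/9) + (5)·(1/9) = 23/9.
II: (8)·(7/9) + (2)·(1/9) + (4)·(1/9) = 62/9.
III: (6)·(7/9) + (0)·(1/9) + (4)·(1/9) = 46/9.
The best pure response is II with expected payoff 62/9.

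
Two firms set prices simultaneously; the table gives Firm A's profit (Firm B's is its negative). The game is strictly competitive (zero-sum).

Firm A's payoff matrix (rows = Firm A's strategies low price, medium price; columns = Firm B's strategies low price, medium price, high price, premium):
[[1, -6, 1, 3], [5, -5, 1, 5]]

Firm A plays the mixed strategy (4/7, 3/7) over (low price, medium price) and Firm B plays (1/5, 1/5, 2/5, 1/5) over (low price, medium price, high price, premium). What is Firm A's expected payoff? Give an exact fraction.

Against (1/5, 1/5, 2/5, 1/5), each row's expected payoff is low price: 0; medium price: 7/5.
Taking the (4/7, 3/7)-weighted average: (4/7)·(0) + (3/7)·(7/5) = 3/5.

3/5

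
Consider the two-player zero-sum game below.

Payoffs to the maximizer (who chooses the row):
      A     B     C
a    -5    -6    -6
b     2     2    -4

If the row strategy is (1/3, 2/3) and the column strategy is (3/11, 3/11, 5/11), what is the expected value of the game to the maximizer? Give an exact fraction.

-79/33

Against (3/11, 3/11, 5/11), each row's expected payoff is a: -63/11; b: -8/11.
Taking the (1/3, 2/3)-weighted average: (1/3)·(-63/11) + (2/3)·(-8/11) = -79/33.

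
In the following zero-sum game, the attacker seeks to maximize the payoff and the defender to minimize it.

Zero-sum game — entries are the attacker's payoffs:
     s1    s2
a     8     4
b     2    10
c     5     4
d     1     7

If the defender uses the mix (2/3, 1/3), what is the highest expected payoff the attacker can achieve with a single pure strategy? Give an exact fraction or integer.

a: (8)·(2/3) + (4)·(1/3) = 20/3.
b: (2)·(2/3) + (10)·(1/3) = 14/3.
c: (5)·(2/3) + (4)·(1/3) = 14/3.
d: (1)·(2/3) + (7)·(1/3) = 3.
The best pure response is a with expected payoff 20/3.

20/3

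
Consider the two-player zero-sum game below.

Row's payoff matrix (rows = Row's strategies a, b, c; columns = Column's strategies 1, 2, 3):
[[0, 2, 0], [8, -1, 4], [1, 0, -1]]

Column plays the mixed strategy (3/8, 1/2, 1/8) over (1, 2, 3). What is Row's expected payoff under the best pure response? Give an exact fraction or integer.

3

a: (0)·(3/8) + (2)·(1/2) + (0)·(1/8) = 1.
b: (8)·(3/8) + (-1)·(1/2) + (4)·(1/8) = 3.
c: (1)·(3/8) + (0)·(1/2) + (-1)·(1/8) = 1/4.
The best pure response is b with expected payoff 3.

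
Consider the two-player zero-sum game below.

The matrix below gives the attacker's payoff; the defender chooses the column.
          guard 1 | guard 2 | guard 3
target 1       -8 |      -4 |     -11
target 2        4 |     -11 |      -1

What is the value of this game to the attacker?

-117/17

Column guard 1 is strictly dominated by guard 3 for the defender (it gives the attacker more in every row).
The remaining 2×2 game on (target 1, target 2) × (guard 2, guard 3) has no saddle point. Let the attacker play target 1 with probability p; indifference gives −4p − 11(1−p) = −11p − (1−p), so p = 10/17.
Similarly the defender's optimal q on guard 2 is 10/17, and the value is -4·(10/17) + (-11)·(7/17) = -117/17.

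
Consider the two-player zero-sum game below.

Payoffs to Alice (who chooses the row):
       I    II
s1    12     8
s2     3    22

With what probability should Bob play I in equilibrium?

Row minima are 8 and 3, so Alice's maximin is 8; column maxima are 12 and 22, so Bob's minimax is 12. These differ, so the equilibrium is in mixed strategies.
Let Bob play I with probability q. Alice is indifferent when 12q + 8(1−q) = 3q + 22(1−q), giving q = 14/23.

14/23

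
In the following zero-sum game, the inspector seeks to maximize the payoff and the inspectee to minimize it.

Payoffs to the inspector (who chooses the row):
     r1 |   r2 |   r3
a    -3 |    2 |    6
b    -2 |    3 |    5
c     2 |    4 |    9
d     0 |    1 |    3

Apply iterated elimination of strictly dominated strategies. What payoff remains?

2

Column r2 is strictly dominated by r1 for the inspectee (-3<2, -2<3, 2<4, 0<1); eliminate r2.
Row d is strictly dominated by row c (2>0, 9>3); eliminate d.
Column r3 is strictly dominated by r1 for the inspectee (-3<6, -2<5, 2<9); eliminate r3.
Row b is strictly dominated by row c (2>-2); eliminate b.
Row a is strictly dominated by row c (2>-3); eliminate a.
Only (c, r1) remains, with payoff 2.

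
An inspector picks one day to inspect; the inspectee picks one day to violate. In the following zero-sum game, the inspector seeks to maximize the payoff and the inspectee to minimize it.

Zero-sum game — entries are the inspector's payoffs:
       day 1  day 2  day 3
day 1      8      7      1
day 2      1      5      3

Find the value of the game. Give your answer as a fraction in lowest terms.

Column day 2 is strictly dominated by day 3 for the inspectee (it gives the inspector more in every row).
The remaining 2×2 game on (day 1, day 2) × (day 1, day 3) has no saddle point. Let the inspector play day 1 with probability p; indifference gives 8p + (1−p) = p + 3(1−p), so p = 2/9.
Similarly the inspectee's optimal q on day 1 is 2/9, and the value is 8·(2/9) + (1)·(7/9) = 23/9.

23/9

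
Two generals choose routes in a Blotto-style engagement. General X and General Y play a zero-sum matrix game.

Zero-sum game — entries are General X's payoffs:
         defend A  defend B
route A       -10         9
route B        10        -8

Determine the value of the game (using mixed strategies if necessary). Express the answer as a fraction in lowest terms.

Row minima are -10 and -8, so General X's maximin is -8; column maxima are 10 and 9, so General Y's minimax is 9. These differ, so the equilibrium is in mixed strategies.
Let General X play route A with probability p. General Y is indifferent when −10p + 10(1−p) = 9p − 8(1−p), giving p = 18/37.
Let General Y play defend A with probability q. General X is indifferent when −10q + 9(1−q) = 10q − 8(1−q), giving q = 17/37.
The value is -10·(17/37) + (9)·(20/37) = 10/37.

10/37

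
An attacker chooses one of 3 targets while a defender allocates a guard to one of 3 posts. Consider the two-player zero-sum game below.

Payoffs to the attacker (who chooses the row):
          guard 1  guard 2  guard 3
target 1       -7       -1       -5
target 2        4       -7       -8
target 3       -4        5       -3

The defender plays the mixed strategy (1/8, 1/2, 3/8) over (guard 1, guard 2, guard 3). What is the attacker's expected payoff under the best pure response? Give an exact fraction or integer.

target 1: (-7)·(1/8) + (-1)·(1/2) + (-5)·(3/8) = -13/4.
target 2: (4)·(1/8) + (-7)·(1/2) + (-8)·(3/8) = -6.
target 3: (-4)·(1/8) + (5)·(1/2) + (-3)·(3/8) = 7/8.
The best pure response is target 3 with expected payoff 7/8.

7/8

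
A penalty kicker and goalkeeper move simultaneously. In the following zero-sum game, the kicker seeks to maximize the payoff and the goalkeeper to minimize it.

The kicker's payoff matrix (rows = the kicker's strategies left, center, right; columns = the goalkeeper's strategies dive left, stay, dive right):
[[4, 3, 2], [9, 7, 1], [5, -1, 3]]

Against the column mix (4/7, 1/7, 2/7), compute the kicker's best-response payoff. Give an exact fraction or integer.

45/7

left: (4)·(4/7) + (3)·(1/7) + (2)·(2/7) = 23/7.
center: (9)·(4/7) + (7)·(1/7) + (1)·(2/7) = 45/7.
right: (5)·(4/7) + (-1)·(1/7) + (3)·(2/7) = 25/7.
The best pure response is center with expected payoff 45/7.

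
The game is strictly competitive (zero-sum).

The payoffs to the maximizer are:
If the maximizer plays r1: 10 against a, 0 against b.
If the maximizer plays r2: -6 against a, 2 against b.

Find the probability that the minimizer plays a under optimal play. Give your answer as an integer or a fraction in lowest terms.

1/9

Row minima are 0 and -6, so the maximizer's maximin is 0; column maxima are 10 and 2, so the minimizer's minimax is 2. These differ, so the equilibrium is in mixed strategies.
Let the minimizer play a with probability q. The maximizer is indifferent when 10q = −6q + 2(1−q), giving q = 1/9.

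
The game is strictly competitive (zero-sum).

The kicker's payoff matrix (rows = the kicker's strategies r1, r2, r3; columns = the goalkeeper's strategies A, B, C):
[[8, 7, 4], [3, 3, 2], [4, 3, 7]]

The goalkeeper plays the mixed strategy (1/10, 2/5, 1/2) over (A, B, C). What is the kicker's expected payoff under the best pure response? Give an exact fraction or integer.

r1: (8)·(1/10) + (7)·(2/5) + (4)·(1/2) = 28/5.
r2: (3)·(1/10) + (3)·(2/5) + (2)·(1/2) = 5/2.
r3: (4)·(1/10) + (3)·(2/5) + (7)·(1/2) = 51/10.
The best pure response is r1 with expected payoff 28/5.

28/5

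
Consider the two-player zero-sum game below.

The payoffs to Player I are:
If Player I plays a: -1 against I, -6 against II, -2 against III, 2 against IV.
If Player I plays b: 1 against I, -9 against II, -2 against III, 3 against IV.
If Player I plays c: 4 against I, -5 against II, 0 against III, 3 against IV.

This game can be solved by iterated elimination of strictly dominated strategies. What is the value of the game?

-5

Column I is strictly dominated by II for Player II (-6<-1, -9<1, -5<4); eliminate I.
Row a is strictly dominated by row c (-5>-6, 0>-2, 3>2); eliminate a.
Column III is strictly dominated by II for Player II (-9<-2, -5<0); eliminate III.
Column IV is strictly dominated by II for Player II (-9<3, -5<3); eliminate IV.
Row b is strictly dominated by row c (-5>-9); eliminate b.
Only (c, II) remains, with payoff -5.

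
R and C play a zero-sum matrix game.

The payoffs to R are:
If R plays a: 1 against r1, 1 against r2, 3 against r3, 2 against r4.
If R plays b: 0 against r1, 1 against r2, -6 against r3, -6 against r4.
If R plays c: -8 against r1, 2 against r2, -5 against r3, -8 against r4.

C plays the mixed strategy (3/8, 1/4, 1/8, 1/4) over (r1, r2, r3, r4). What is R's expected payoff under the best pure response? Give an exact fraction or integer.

3/2

a: (1)·(3/8) + (1)·(1/4) + (3)·(1/8) + (2)·(1/4) = 3/2.
b: (0)·(3/8) + (1)·(1/4) + (-6)·(1/8) + (-6)·(1/4) = -2.
c: (-8)·(3/8) + (2)·(1/4) + (-5)·(1/8) + (-8)·(1/4) = -41/8.
The best pure response is a with expected payoff 3/2.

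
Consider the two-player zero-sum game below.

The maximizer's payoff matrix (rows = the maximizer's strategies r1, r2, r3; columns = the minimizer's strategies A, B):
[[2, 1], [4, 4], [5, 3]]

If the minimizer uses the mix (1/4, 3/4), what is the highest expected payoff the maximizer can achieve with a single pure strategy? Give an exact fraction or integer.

4

r1: (2)·(1/4) + (1)·(3/4) = 5/4.
r2: (4)·(1/4) + (4)·(3/4) = 4.
r3: (5)·(1/4) + (3)·(3/4) = 7/2.
The best pure response is r2 with expected payoff 4.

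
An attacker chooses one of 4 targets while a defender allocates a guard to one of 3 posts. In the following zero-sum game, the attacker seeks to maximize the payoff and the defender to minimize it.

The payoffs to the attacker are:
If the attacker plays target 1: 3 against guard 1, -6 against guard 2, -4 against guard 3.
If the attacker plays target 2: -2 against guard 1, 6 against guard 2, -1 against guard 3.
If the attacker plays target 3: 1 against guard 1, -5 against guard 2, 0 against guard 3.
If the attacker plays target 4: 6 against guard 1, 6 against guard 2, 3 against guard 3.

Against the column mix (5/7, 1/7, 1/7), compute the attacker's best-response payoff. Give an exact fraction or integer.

target 1: (3)·(5/7) + (-6)·(1/7) + (-4)·(1/7) = 5/7.
target 2: (-2)·(5/7) + (6)·(1/7) + (-1)·(1/7) = -5/7.
target 3: (1)·(5/7) + (-5)·(1/7) + (0)·(1/7) = 0.
target 4: (6)·(5/7) + (6)·(1/7) + (3)·(1/7) = 39/7.
The best pure response is target 4 with expected payoff 39/7.

39/7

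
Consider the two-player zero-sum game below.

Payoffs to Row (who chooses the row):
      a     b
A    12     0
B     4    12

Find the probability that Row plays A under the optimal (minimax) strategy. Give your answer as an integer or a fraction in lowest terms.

Row minima are 0 and 4, so Row's maximin is 4; column maxima are 12 and 12, so Column's minimax is 12. These differ, so the equilibrium is in mixed strategies.
Let Row play A with probability p. Column is indifferent when 12p + 4(1−p) = 12(1−p), giving p = 2/5.

2/5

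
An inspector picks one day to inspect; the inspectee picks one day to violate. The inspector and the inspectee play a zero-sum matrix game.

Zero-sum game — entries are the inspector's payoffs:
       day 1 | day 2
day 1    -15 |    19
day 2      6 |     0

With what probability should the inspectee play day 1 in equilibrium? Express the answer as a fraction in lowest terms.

19/40

Row minima are -15 and 0, so the inspector's maximin is 0; column maxima are 6 and 19, so the inspectee's minimax is 6. These differ, so the equilibrium is in mixed strategies.
Let the inspectee play day 1 with probability q. The inspector is indifferent when −15q + 19(1−q) = 6q, giving q = 19/40.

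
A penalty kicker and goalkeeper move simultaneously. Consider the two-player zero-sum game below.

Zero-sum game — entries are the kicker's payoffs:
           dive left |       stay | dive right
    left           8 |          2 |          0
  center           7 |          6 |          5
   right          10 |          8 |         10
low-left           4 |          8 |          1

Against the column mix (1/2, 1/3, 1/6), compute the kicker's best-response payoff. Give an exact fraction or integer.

left: (8)·(1/2) + (2)·(1/3) + (0)·(1/6) = 14/3.
center: (7)·(1/2) + (6)·(1/3) + (5)·(1/6) = 19/3.
right: (10)·(1/2) + (8)·(1/3) + (10)·(1/6) = 28/3.
low-left: (4)·(1/2) + (8)·(1/3) + (1)·(1/6) = 29/6.
The best pure response is right with expected payoff 28/3.

28/3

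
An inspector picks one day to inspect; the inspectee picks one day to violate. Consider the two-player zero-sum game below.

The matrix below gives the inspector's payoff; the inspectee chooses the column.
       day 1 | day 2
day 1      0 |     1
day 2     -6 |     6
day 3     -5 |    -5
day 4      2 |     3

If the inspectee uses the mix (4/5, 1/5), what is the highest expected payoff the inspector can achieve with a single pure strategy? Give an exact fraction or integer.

11/5

day 1: (0)·(4/5) + (1)·(1/5) = 1/5.
day 2: (-6)·(4/5) + (6)·(1/5) = -18/5.
day 3: (-5)·(4/5) + (-5)·(1/5) = -5.
day 4: (2)·(4/5) + (3)·(1/5) = 11/5.
The best pure response is day 4 with expected payoff 11/5.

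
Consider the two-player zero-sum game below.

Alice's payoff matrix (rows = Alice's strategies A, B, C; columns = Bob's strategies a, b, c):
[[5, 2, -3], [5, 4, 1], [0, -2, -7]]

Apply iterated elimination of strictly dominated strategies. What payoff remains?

Row C is strictly dominated by row A (5>0, 2>-2, -3>-7); eliminate C.
Column a is strictly dominated by b for Bob (2<5, 4<5); eliminate a.
Row A is strictly dominated by row B (4>2, 1>-3); eliminate A.
Column b is strictly dominated by c for Bob (1<4); eliminate b.
Only (B, c) remains, with payoff 1.

1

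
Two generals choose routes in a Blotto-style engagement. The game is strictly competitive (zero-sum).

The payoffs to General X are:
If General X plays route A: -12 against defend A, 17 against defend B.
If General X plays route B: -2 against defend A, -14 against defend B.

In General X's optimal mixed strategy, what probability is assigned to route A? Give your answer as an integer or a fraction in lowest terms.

12/41

Row minima are -12 and -14, so General X's maximin is -12; column maxima are -2 and 17, so General Y's minimax is -2. These differ, so the equilibrium is in mixed strategies.
Let General X play route A with probability p. General Y is indifferent when −12p − 2(1−p) = 17p − 14(1−p), giving p = 12/41.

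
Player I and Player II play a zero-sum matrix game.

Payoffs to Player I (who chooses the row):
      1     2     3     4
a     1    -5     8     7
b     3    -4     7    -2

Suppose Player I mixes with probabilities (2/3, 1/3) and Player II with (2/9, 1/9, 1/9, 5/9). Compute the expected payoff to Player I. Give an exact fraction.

Against (2/9, 1/9, 1/9, 5/9), each row's expected payoff is a: 40/9; b: -1/9.
Taking the (2/3, 1/3)-weighted average: (2/3)·(40/9) + (1/3)·(-1/9) = 79/27.

79/27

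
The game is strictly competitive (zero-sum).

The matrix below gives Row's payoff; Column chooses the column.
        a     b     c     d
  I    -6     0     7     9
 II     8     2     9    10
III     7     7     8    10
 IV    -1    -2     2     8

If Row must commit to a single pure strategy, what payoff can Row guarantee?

7

The worst-case payoff for each row is I: -6, II: 2, III: 7, IV: -2.
The best of these is 7.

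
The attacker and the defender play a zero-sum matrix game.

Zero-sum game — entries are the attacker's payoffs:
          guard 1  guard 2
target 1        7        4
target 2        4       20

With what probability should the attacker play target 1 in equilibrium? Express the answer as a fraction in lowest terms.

16/19

Row minima are 4 and 4, so the attacker's maximin is 4; column maxima are 7 and 20, so the defender's minimax is 7. These differ, so the equilibrium is in mixed strategies.
Let the attacker play target 1 with probability p. The defender is indifferent when 7p + 4(1−p) = 4p + 20(1−p), giving p = 16/19.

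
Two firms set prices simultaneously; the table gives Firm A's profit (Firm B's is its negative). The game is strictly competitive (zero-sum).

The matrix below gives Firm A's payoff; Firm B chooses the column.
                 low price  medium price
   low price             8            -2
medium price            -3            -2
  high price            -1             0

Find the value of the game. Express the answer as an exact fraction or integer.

-2/11

Row medium price is strictly dominated by row high price, so Firm A never plays it.
The remaining 2×2 game on (low price, high price) × (low price, medium price) has no saddle point. Let Firm A play low price with probability p; indifference gives 8p − (1−p) = −2p, so p = 1/11.
Similarly Firm B's optimal q on low price is 2/11, and the value is 8·(2/11) + (-2)·(9/11) = -2/11.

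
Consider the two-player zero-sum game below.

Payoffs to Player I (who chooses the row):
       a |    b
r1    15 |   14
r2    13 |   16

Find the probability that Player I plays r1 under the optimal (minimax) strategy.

Row minima are 14 and 13, so Player I's maximin is 14; column maxima are 15 and 16, so Player II's minimax is 15. These differ, so the equilibrium is in mixed strategies.
Let Player I play r1 with probability p. Player II is indifferent when 15p + 13(1−p) = 14p + 16(1−p), giving p = 3/4.

3/4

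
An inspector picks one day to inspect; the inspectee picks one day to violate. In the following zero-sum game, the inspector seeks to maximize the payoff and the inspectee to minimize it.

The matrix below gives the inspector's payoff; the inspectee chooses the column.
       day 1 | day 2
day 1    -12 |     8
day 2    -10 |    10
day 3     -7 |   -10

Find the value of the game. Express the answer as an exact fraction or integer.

Row day 1 is strictly dominated by row day 2, so the inspector never plays it.
The remaining 2×2 game on (day 2, day 3) × (day 1, day 2) has no saddle point. Let the inspector play day 2 with probability p; indifference gives −10p − 7(1−p) = 10p − 10(1−p), so p = 3/23.
Similarly the inspectee's optimal q on day 1 is 20/23, and the value is -10·(20/23) + (10)·(3/23) = -170/23.

-170/23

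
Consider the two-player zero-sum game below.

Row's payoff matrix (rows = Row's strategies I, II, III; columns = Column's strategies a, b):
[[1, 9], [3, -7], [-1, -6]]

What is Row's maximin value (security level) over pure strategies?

The worst-case payoff for each row is I: 1, II: -7, III: -6.
The best of these is 1.

1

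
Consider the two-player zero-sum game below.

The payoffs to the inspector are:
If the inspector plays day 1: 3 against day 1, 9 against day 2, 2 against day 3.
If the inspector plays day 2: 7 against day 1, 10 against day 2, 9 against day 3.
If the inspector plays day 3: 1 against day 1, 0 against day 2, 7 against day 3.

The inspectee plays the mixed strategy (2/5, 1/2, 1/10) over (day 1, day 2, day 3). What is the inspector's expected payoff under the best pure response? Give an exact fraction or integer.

87/10

day 1: (3)·(2/5) + (9)·(1/2) + (2)·(1/10) = 59/10.
day 2: (7)·(2/5) + (10)·(1/2) + (9)·(1/10) = 87/10.
day 3: (1)·(2/5) + (0)·(1/2) + (7)·(1/10) = 11/10.
The best pure response is day 2 with expected payoff 87/10.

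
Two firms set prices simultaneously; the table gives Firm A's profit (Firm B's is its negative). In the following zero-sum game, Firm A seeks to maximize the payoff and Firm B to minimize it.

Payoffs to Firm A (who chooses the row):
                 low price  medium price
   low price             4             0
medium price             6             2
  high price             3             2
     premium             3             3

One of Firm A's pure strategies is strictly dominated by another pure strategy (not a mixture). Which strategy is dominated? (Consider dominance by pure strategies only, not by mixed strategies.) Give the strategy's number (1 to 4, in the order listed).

1

Compare low price with medium price: 6 > 4, 2 > 0.
So medium price strictly dominates low price for Firm A; low price is strictly dominated.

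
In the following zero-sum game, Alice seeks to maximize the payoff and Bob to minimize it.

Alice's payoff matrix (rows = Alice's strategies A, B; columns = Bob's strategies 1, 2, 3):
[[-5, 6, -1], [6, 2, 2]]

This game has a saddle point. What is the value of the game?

2

Row minima: -5, 2 → Alice's maximin is 2.
Column maxima: 6, 6, 2 → Bob's minimax is 2.
They coincide at (B, 3), so the value is 2.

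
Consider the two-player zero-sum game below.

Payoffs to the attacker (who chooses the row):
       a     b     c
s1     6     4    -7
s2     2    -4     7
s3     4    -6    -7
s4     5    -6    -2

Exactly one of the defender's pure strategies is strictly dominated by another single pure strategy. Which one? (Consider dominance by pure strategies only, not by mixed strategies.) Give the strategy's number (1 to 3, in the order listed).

The defender prefers columns that give the attacker less. Compare a with b: 4 < 6, -4 < 2, -6 < 4, -6 < 5.
So b strictly dominates a for the defender; a is strictly dominated.

1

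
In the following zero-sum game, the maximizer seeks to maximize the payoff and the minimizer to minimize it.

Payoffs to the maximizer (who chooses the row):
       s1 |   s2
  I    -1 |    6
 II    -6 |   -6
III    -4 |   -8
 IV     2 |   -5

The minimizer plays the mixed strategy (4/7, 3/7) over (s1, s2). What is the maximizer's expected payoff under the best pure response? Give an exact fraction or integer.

I: (-1)·(4/7) + (6)·(3/7) = 2.
II: (-6)·(4/7) + (-6)·(3/7) = -6.
III: (-4)·(4/7) + (-8)·(3/7) = -40/7.
IV: (2)·(4/7) + (-5)·(3/7) = -1.
The best pure response is I with expected payoff 2.

2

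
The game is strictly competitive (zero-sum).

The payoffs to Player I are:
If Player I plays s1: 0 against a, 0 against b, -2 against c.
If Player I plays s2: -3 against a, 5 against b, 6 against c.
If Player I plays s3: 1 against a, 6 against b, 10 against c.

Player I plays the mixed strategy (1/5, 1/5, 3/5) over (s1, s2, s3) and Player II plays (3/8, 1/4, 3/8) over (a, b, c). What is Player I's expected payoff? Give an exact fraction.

37/10

Against (3/8, 1/4, 3/8), each row's expected payoff is s1: -3/4; s2: 19/8; s3: 45/8.
Taking the (1/5, 1/5, 3/5)-weighted average: (1/5)·(-3/4) + (1/5)·(19/8) + (3/5)·(45/8) = 37/10.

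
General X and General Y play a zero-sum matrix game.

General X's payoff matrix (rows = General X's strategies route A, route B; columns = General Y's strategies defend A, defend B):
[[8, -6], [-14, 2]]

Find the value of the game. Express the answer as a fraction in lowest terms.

Row minima are -6 and -14, so General X's maximin is -6; column maxima are 8 and 2, so General Y's minimax is 2. These differ, so the equilibrium is in mixed strategies.
Let General X play route A with probability p. General Y is indifferent when 8p − 14(1−p) = −6p + 2(1−p), giving p = 8/15.
Let General Y play defend A with probability q. General X is indifferent when 8q − 6(1−q) = −14q + 2(1−q), giving q = 4/15.
The value is 8·(4/15) + (-6)·(11/15) = -34/15.

-34/15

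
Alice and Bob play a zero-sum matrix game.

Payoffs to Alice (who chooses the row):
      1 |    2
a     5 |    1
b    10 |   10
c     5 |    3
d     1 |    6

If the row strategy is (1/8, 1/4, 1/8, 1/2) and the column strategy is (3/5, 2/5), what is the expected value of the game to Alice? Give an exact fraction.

Against (3/5, 2/5), each row's expected payoff is a: 17/5; b: 10; c: 21/5; d: 3.
Taking the (1/8, 1/4, 1/8, 1/2)-weighted average: (1/8)·(17/5) + (1/4)·(10) + (1/8)·(21/5) + (1/2)·(3) = 99/20.

99/20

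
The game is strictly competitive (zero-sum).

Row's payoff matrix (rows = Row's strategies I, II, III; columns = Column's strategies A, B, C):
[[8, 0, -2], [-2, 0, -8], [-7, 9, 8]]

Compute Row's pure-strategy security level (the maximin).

The worst-case payoff for each row is I: -2, II: -8, III: -7.
The best of these is -2.

-2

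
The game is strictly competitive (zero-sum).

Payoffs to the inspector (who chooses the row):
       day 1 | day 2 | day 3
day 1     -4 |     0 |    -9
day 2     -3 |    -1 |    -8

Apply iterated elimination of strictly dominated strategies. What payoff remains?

-8

Column day 2 is strictly dominated by day 1 for the inspectee (-4<0, -3<-1); eliminate day 2.
Column day 1 is strictly dominated by day 3 for the inspectee (-9<-4, -8<-3); eliminate day 1.
Row day 1 is strictly dominated by row day 2 (-8>-9); eliminate day 1.
Only (day 2, day 3) remains, with payoff -8.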